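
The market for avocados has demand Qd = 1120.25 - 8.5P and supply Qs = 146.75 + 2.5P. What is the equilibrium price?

P* = 88.5

Set Qd = Qs: 1120.25 - 8.5P = 146.75 + 2.5P.
973.5 = 11P, so P* = 88.5.
Q* = 1120.25 − 8.5(88.5) = 368.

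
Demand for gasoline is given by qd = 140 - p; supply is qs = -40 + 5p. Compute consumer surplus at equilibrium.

Consumer surplus = 6050

Equilibrium: 140 - p = -40 + 5p gives p* = 30, q* = 110.
Demand choke price (qd = 0): p = 140.
CS = ½(140 − 30)(110) = 6050.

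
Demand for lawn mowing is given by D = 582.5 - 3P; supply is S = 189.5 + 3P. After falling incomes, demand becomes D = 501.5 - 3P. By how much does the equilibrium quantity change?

ΔQ = -40.5

Original equilibrium: P* = 65.5, Q* = 386.
New equilibrium: 501.5 - 3P = 189.5 + 3P, so 312 = 6P and P' = 52; Q' = 501.5 − 3(52) = 345.5.
Change in quantity: 345.5 − 386 = -40.5.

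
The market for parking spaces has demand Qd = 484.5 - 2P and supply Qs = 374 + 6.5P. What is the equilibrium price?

Set Qd = Qs: 484.5 - 2P = 374 + 6.5P.
110.5 = 8.5P, so P* = 13.
Q* = 484.5 − 2(13) = 458.5.

P* = 13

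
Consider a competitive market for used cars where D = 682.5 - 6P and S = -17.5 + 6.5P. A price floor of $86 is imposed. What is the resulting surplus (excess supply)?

Equilibrium price would be P* = 56, so the floor at 86 binds.
At P = 86: D = 166.5, S = 541.5.
Surplus = 541.5 − 166.5 = 375.

Surplus = 375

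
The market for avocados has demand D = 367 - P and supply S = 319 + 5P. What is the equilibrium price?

Set D = S: 367 - P = 319 + 5P.
48 = 6P, so P* = 8.
Q* = 367 − 1(8) = 359.

P* = 8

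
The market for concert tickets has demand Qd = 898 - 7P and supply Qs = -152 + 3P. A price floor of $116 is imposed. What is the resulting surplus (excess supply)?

Equilibrium price would be P* = 105, so the floor at 116 binds.
At P = 116: Qd = 86, Qs = 196.
Surplus = 196 − 86 = 110.

Surplus = 110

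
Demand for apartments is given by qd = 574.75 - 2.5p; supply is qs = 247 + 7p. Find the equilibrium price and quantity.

Set qd = qs: 574.75 - 2.5p = 247 + 7p.
327.75 = 9.5p, so p* = 34.5.
q* = 574.75 − 2.5(34.5) = 488.5.

p* = 34.5, q* = 488.5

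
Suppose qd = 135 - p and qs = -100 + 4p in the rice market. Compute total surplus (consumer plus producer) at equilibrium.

Equilibrium: 135 - p = -100 + 4p gives p* = 47, q* = 88.
Demand choke price: p = 135; supply starts at p = 25.
CS = ½(135 − 47)(88) = 3872; PS = ½(47 − 25)(88) = 968.

Total surplus = 4840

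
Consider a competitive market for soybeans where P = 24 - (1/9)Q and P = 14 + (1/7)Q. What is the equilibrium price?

Set the two price expressions equal: 24 - (1/9)Q = 14 + (1/7)Q.
10 = (16/63)Q, so Q* = 39.375.
P* = 24 − (1/9)(39.375) = 19.625.

P* = 19.625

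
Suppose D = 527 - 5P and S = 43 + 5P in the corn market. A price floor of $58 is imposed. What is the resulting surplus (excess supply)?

Equilibrium price would be P* = 48.4, so the floor at 58 binds.
At P = 58: D = 237, S = 333.
Surplus = 333 − 237 = 96.

Surplus = 96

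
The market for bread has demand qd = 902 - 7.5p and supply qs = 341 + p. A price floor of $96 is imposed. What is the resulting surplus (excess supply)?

Surplus = 255

Equilibrium price would be p* = 66, so the floor at 96 binds.
At p = 96: qd = 182, qs = 437.
Surplus = 437 − 182 = 255.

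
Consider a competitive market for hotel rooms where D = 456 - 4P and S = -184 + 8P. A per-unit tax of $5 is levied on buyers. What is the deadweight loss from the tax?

Deadweight loss = 100/3

Pre-tax equilibrium: P* = 160/3, Q* = 728/3.
Tax on buyers shifts demand to D = 456 − 4(P + 5) = 436 - 4P.
436 - 4P = -184 + 8P gives seller price Ps = 155/3; buyers pay Pb = 155/3 + 5 = 170/3.
New quantity: Q = 456 − 4(170/3) = 688/3.
DWL = ½ × 5 × (728/3 − 688/3) = 100/3.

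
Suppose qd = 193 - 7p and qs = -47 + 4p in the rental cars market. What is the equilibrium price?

p* = 240/11

Set qd = qs: 193 - 7p = -47 + 4p.
240 = 11p, so p* = 240/11.
q* = 193 − 7(240/11) = 443/11.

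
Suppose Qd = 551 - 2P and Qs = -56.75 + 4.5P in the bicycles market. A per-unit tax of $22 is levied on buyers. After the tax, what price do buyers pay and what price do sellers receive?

Pre-tax equilibrium: P* = 93.5, Q* = 364.
Tax on buyers shifts demand to Qd = 551 − 2(P + 22) = 507 - 2P.
507 - 2P = -56.75 + 4.5P gives seller price Ps = 2255/26; buyers pay Pb = 2255/26 + 22 = 2827/26.
New quantity: Q = 551 − 2(2827/26) = 4336/13.

Buyers pay 2827/26, sellers receive 2255/26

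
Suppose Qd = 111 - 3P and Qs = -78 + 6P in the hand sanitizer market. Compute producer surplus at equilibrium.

Equilibrium: 111 - 3P = -78 + 6P gives P* = 21, Q* = 48.
Supply starts at P = 13 (where Qs = 0).
PS = ½(21 − 13)(48) = 192.

Producer surplus = 192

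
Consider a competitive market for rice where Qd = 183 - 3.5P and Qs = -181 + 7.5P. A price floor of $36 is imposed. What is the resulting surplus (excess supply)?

Surplus = 32

Equilibrium price would be P* = 364/11, so the floor at 36 binds.
At P = 36: Qd = 57, Qs = 89.
Surplus = 89 − 57 = 32.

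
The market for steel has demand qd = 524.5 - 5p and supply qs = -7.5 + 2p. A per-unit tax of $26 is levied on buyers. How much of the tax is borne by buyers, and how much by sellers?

Pre-tax equilibrium: p* = 76, q* = 144.5.
Tax on buyers shifts demand to qd = 524.5 − 5(p + 26) = 394.5 - 5p.
394.5 - 5p = -7.5 + 2p gives seller price ps = 402/7; buyers pay pb = 402/7 + 26 = 584/7.
New quantity: q = 524.5 − 5(584/7) = 1503/14.
Buyer burden = 584/7 − 76 = 52/7; seller burden = 76 − 402/7 = 130/7.

Buyers bear 52/7, sellers bear 130/7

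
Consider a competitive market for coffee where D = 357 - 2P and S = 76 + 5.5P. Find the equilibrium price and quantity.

P* = 562/15, Q* = 4231/15

Set D = S: 357 - 2P = 76 + 5.5P.
281 = 7.5P, so P* = 562/15.
Q* = 357 − 2(562/15) = 4231/15.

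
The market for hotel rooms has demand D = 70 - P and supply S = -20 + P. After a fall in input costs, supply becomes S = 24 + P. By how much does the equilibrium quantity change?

Original equilibrium: P* = 45, Q* = 25.
New equilibrium: 70 - P = 24 + P, so 46 = 2P and P' = 23; Q' = 70 − 1(23) = 47.
Change in quantity: 47 − 25 = 22.

ΔQ = 22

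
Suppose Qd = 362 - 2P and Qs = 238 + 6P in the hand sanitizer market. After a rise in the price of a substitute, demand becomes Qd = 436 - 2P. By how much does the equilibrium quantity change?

Original equilibrium: P* = 15.5, Q* = 331.
New equilibrium: 436 - 2P = 238 + 6P, so 198 = 8P and P' = 24.75; Q' = 436 − 2(24.75) = 386.5.
Change in quantity: 386.5 − 331 = 55.5.

ΔQ = 55.5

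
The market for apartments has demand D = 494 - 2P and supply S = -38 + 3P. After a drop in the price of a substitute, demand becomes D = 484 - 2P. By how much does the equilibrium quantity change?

Original equilibrium: P* = 106.4, Q* = 281.2.
New equilibrium: 484 - 2P = -38 + 3P, so 522 = 5P and P' = 104.4; Q' = 484 − 2(104.4) = 275.2.
Change in quantity: 275.2 − 281.2 = -6.

ΔQ = -6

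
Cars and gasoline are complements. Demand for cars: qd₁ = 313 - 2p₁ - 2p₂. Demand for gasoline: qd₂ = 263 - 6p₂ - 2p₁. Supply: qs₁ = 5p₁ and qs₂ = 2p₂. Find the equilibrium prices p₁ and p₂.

Market 1: 313 - 2p₁ - 2p₂ = 5p₁ → 7p₁ + 2p₂ = 313.
Market 2: 8p₂ + 2p₁ = 263.
Eliminating p₂: 8×(1) − 2×(2) gives 52p₁ = 1978, so p₁ = 989/26.
Back-substitute into (2): p₂ = (263 − 2×989/26) / 8 = 1215/52.

p₁ = 989/26, p₂ = 1215/52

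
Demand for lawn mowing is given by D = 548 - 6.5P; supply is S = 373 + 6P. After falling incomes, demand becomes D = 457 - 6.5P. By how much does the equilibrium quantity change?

ΔQ = -43.68

Original equilibrium: P* = 14, Q* = 457.
New equilibrium: 457 - 6.5P = 373 + 6P, so 84 = 12.5P and P' = 6.72; Q' = 457 − 6.5(6.72) = 413.32.
Change in quantity: 413.32 − 457 = -43.68.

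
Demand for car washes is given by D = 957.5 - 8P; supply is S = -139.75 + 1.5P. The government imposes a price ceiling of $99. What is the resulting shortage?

Shortage = 156.75

Equilibrium price would be P* = 115.5, so the ceiling at 99 binds.
At P = 99: D = 957.5 − 8(99) = 165.5, S = -139.75 + 1.5(99) = 8.75.
Shortage = 165.5 − 8.75 = 156.75.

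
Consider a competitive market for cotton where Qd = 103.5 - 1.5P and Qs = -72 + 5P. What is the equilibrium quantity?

Set Qd = Qs: 103.5 - 1.5P = -72 + 5P.
175.5 = 6.5P, so P* = 27.
Q* = 103.5 − 1.5(27) = 63.

Q* = 63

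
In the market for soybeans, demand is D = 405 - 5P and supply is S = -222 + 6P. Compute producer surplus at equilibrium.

Producer surplus = 1200

Equilibrium: 405 - 5P = -222 + 6P gives P* = 57, Q* = 120.
Supply starts at P = 37 (where S = 0).
PS = ½(57 − 37)(120) = 1200.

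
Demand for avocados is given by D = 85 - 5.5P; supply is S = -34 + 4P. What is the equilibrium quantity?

Q* = 306/19

Set D = S: 85 - 5.5P = -34 + 4P.
119 = 9.5P, so P* = 238/19.
Q* = 85 − 5.5(238/19) = 306/19.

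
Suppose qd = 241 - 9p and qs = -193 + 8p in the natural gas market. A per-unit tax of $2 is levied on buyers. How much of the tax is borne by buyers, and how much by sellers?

Pre-tax equilibrium: p* = 434/17, q* = 191/17.
Tax on buyers shifts demand to qd = 241 − 9(p + 2) = 223 - 9p.
223 - 9p = -193 + 8p gives seller price ps = 416/17; buyers pay pb = 416/17 + 2 = 450/17.
New quantity: q = 241 − 9(450/17) = 47/17.
Buyer burden = 450/17 − 434/17 = 16/17; seller burden = 434/17 − 416/17 = 18/17.

Buyers bear 16/17, sellers bear 18/17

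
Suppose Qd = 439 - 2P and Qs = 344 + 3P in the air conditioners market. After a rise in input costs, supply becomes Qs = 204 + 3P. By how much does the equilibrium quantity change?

Original equilibrium: P* = 19, Q* = 401.
New equilibrium: 439 - 2P = 204 + 3P, so 235 = 5P and P' = 47; Q' = 439 − 2(47) = 345.
Change in quantity: 345 − 401 = -56.

ΔQ = -56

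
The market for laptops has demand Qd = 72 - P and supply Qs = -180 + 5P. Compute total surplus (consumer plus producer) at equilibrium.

Total surplus = 540

Equilibrium: 72 - P = -180 + 5P gives P* = 42, Q* = 30.
Demand choke price: P = 72; supply starts at P = 36.
CS = ½(72 − 42)(30) = 450; PS = ½(42 − 36)(30) = 90.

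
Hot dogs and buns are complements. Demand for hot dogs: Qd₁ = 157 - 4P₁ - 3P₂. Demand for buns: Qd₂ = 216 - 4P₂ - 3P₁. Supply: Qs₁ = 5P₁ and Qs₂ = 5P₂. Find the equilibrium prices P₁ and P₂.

Market 1: 157 - 4P₁ - 3P₂ = 5P₁ → 9P₁ + 3P₂ = 157.
Market 2: 9P₂ + 3P₁ = 216.
Eliminating P₂: 9×(1) − 3×(2) gives 72P₁ = 765, so P₁ = 10.625.
Back-substitute into (2): P₂ = (216 − 3×10.625) / 9 = 491/24.

P₁ = 10.625, P₂ = 491/24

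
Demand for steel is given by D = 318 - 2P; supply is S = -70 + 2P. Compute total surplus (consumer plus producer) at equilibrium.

Equilibrium: 318 - 2P = -70 + 2P gives P* = 97, Q* = 124.
Demand choke price: P = 159; supply starts at P = 35.
CS = ½(159 − 97)(124) = 3844; PS = ½(97 − 35)(124) = 3844.

Total surplus = 7688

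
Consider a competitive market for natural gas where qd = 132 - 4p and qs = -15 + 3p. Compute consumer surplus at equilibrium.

Consumer surplus = 288

Equilibrium: 132 - 4p = -15 + 3p gives p* = 21, q* = 48.
Demand choke price (qd = 0): p = 33.
CS = ½(33 − 21)(48) = 288.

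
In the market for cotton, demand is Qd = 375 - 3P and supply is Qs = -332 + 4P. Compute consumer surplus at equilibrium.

Consumer surplus = 864

Equilibrium: 375 - 3P = -332 + 4P gives P* = 101, Q* = 72.
Demand choke price (Qd = 0): P = 125.
CS = ½(125 − 101)(72) = 864.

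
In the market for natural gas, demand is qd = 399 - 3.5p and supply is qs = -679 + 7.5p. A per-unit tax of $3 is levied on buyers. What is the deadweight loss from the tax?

Deadweight loss = 945/88

Pre-tax equilibrium: p* = 98, q* = 56.
Tax on buyers shifts demand to qd = 399 − 3.5(p + 3) = 388.5 - 3.5p.
388.5 - 3.5p = -679 + 7.5p gives seller price ps = 2135/22; buyers pay pb = 2135/22 + 3 = 2201/22.
New quantity: q = 399 − 3.5(2201/22) = 2149/44.
DWL = ½ × 3 × (56 − 2149/44) = 945/88.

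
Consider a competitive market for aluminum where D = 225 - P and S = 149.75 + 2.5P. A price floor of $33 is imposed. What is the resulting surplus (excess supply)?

Equilibrium price would be P* = 21.5, so the floor at 33 binds.
At P = 33: D = 192, S = 232.25.
Surplus = 232.25 − 192 = 40.25.

Surplus = 40.25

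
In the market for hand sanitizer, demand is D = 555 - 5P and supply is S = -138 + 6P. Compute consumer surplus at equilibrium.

Equilibrium: 555 - 5P = -138 + 6P gives P* = 63, Q* = 240.
Demand choke price (D = 0): P = 111.
CS = ½(111 − 63)(240) = 5760.

Consumer surplus = 5760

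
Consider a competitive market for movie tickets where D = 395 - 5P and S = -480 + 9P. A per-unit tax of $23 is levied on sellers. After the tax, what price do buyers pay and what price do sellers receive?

Buyers pay 541/7, sellers receive 380/7

Pre-tax equilibrium: P* = 62.5, Q* = 82.5.
Tax on sellers shifts supply to S = -480 + 9(P − 23) = -687 + 9P.
395 - 5P = -687 + 9P gives buyer price Pb = 541/7; sellers receive Ps = 541/7 − 23 = 380/7.
New quantity: Q = 395 − 5(541/7) = 60/7.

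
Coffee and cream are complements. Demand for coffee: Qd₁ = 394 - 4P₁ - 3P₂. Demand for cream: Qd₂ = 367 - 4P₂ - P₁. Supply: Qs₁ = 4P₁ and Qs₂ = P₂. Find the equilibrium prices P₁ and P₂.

Market 1: 394 - 4P₁ - 3P₂ = 4P₁ → 8P₁ + 3P₂ = 394.
Market 2: 5P₂ + P₁ = 367.
Eliminating P₂: 5×(1) − 3×(2) gives 37P₁ = 869, so P₁ = 869/37.
Back-substitute into (2): P₂ = (367 − 1×869/37) / 5 = 2542/37.

P₁ = 869/37, P₂ = 2542/37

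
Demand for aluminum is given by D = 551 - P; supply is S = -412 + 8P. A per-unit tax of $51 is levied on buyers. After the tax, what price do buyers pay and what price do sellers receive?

Buyers pay 457/3, sellers receive 304/3

Pre-tax equilibrium: P* = 107, Q* = 444.
Tax on buyers shifts demand to D = 551 − 1(P + 51) = 500 - P.
500 - P = -412 + 8P gives seller price Ps = 304/3; buyers pay Pb = 304/3 + 51 = 457/3.
New quantity: Q = 551 − 1(457/3) = 1196/3.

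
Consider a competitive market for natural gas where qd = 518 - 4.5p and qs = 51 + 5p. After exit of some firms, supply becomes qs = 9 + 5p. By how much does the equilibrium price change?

Δp = 84/19

Original equilibrium: p* = 934/19, q* = 5639/19.
New equilibrium: 518 - 4.5p = 9 + 5p, so 509 = 9.5p and p' = 1018/19; q' = 518 − 4.5(1018/19) = 5261/19.
Change in price: 1018/19 − 934/19 = 84/19.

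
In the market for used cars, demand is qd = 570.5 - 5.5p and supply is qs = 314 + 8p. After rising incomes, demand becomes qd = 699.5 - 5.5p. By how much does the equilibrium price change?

Δp = 86/9

Original equilibrium: p* = 19, q* = 466.
New equilibrium: 699.5 - 5.5p = 314 + 8p, so 385.5 = 13.5p and p' = 257/9; q' = 699.5 − 5.5(257/9) = 4882/9.
Change in price: 257/9 − 19 = 86/9.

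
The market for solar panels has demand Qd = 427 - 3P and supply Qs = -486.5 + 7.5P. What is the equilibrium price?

Set Qd = Qs: 427 - 3P = -486.5 + 7.5P.
913.5 = 10.5P, so P* = 87.
Q* = 427 − 3(87) = 166.

P* = 87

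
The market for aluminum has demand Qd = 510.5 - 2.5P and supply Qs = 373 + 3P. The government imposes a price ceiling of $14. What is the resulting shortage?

Shortage = 60.5

Equilibrium price would be P* = 25, so the ceiling at 14 binds.
At P = 14: Qd = 510.5 − 2.5(14) = 475.5, Qs = 373 + 3(14) = 415.
Shortage = 475.5 − 415 = 60.5.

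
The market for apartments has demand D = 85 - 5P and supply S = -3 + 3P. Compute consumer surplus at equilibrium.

Equilibrium: 85 - 5P = -3 + 3P gives P* = 11, Q* = 30.
Demand choke price (D = 0): P = 17.
CS = ½(17 − 11)(30) = 90.

Consumer surplus = 90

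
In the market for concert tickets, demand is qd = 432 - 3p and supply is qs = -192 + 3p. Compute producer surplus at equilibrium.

Producer surplus = 2400

Equilibrium: 432 - 3p = -192 + 3p gives p* = 104, q* = 120.
Supply starts at p = 64 (where qs = 0).
PS = ½(104 − 64)(120) = 2400.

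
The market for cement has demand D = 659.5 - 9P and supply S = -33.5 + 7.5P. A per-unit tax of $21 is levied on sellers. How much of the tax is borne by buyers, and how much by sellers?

Pre-tax equilibrium: P* = 42, Q* = 281.5.
Tax on sellers shifts supply to S = -33.5 + 7.5(P − 21) = -191 + 7.5P.
659.5 - 9P = -191 + 7.5P gives buyer price Pb = 567/11; sellers receive Ps = 567/11 − 21 = 336/11.
New quantity: Q = 659.5 − 9(567/11) = 4303/22.
Buyer burden = 567/11 − 42 = 105/11; seller burden = 42 − 336/11 = 126/11.

Buyers bear 105/11, sellers bear 126/11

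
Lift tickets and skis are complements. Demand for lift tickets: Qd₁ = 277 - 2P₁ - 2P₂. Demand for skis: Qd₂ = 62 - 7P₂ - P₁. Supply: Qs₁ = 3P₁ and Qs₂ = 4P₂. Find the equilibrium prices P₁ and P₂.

Market 1: 277 - 2P₁ - 2P₂ = 3P₁ → 5P₁ + 2P₂ = 277.
Market 2: 11P₂ + P₁ = 62.
Eliminating P₂: 11×(1) − 2×(2) gives 53P₁ = 2923, so P₁ = 2923/53.
Back-substitute into (2): P₂ = (62 − 1×2923/53) / 11 = 33/53.

P₁ = 2923/53, P₂ = 33/53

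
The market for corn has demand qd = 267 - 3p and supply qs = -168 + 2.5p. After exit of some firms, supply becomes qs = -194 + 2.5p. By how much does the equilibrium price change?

Original equilibrium: p* = 870/11, q* = 327/11.
New equilibrium: 267 - 3p = -194 + 2.5p, so 461 = 5.5p and p' = 922/11; q' = 267 − 3(922/11) = 171/11.
Change in price: 922/11 − 870/11 = 52/11.

Δp = 52/11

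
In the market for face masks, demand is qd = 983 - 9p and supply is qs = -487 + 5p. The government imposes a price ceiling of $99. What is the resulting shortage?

Equilibrium price would be p* = 105, so the ceiling at 99 binds.
At p = 99: qd = 983 − 9(99) = 92, qs = -487 + 5(99) = 8.
Shortage = 92 − 8 = 84.

Shortage = 84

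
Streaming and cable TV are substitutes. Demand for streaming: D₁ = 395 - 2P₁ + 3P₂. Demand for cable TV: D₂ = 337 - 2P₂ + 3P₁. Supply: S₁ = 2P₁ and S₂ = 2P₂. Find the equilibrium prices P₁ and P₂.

P₁ = 2591/7, P₂ = 2533/7

Market 1: 395 - 2P₁ + 3P₂ = 2P₁ → 4P₁ - 3P₂ = 395.
Market 2: 4P₂ - 3P₁ = 337.
Eliminating P₂: 4×(1) + 3×(2) gives 7P₁ = 2591, so P₁ = 2591/7.
Back-substitute into (2): P₂ = (337 + 3×2591/7) / 4 = 2533/7.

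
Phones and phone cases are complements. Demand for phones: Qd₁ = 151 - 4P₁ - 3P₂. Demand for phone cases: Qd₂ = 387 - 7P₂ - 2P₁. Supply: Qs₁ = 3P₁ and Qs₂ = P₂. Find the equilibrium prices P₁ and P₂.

P₁ = 0.94, P₂ = 48.14

Market 1: 151 - 4P₁ - 3P₂ = 3P₁ → 7P₁ + 3P₂ = 151.
Market 2: 8P₂ + 2P₁ = 387.
Eliminating P₂: 8×(1) − 3×(2) gives 50P₁ = 47, so P₁ = 0.94.
Back-substitute into (2): P₂ = (387 − 2×0.94) / 8 = 48.14.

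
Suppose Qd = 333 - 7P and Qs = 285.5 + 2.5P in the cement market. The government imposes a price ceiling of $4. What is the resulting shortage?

Shortage = 9.5

Equilibrium price would be P* = 5, so the ceiling at 4 binds.
At P = 4: Qd = 333 − 7(4) = 305, Qs = 285.5 + 2.5(4) = 295.5.
Shortage = 305 − 295.5 = 9.5.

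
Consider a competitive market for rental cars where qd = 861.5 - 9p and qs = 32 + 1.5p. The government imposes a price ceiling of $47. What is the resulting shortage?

Equilibrium price would be p* = 79, so the ceiling at 47 binds.
At p = 47: qd = 861.5 − 9(47) = 438.5, qs = 32 + 1.5(47) = 102.5.
Shortage = 438.5 − 102.5 = 336.

Shortage = 336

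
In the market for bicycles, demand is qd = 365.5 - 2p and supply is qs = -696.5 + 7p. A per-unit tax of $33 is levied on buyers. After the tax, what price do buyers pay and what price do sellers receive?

Pre-tax equilibrium: p* = 118, q* = 129.5.
Tax on buyers shifts demand to qd = 365.5 − 2(p + 33) = 299.5 - 2p.
299.5 - 2p = -696.5 + 7p gives seller price ps = 332/3; buyers pay pb = 332/3 + 33 = 431/3.
New quantity: q = 365.5 − 2(431/3) = 469/6.

Buyers pay 431/3, sellers receive 332/3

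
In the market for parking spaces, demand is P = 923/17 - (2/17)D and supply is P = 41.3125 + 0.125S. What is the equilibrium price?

Set the two price expressions equal: 923/17 - (2/17)Q = 41.3125 + 0.125Q.
3531/272 = (33/136)Q, so Q* = 53.5.
P* = 923/17 − (2/17)(53.5) = 48.

P* = 48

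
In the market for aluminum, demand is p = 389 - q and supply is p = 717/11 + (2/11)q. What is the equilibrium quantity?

q* = 274

Set the two price expressions equal: 389 - q = 717/11 + (2/11)q.
3562/11 = (13/11)q, so q* = 274.
p* = 389 − (1)(274) = 115.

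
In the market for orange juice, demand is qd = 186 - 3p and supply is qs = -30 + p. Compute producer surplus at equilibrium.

Equilibrium: 186 - 3p = -30 + p gives p* = 54, q* = 24.
Supply starts at p = 30 (where qs = 0).
PS = ½(54 − 30)(24) = 288.

Producer surplus = 288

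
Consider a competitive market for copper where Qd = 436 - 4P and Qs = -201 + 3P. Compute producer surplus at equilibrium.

Producer surplus = 864

Equilibrium: 436 - 4P = -201 + 3P gives P* = 91, Q* = 72.
Supply starts at P = 67 (where Qs = 0).
PS = ½(91 − 67)(72) = 864.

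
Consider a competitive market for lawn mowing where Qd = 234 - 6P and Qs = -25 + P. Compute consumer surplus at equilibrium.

Consumer surplus = 12

Equilibrium: 234 - 6P = -25 + P gives P* = 37, Q* = 12.
Demand choke price (Qd = 0): P = 39.
CS = ½(39 − 37)(12) = 12.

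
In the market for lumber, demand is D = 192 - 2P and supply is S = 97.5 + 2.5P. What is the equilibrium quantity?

Q* = 150

Set D = S: 192 - 2P = 97.5 + 2.5P.
94.5 = 4.5P, so P* = 21.
Q* = 192 − 2(21) = 150.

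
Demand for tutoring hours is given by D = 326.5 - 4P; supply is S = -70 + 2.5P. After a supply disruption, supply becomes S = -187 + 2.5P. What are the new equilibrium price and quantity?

Original equilibrium: P* = 61, Q* = 82.5.
New equilibrium: 326.5 - 4P = -187 + 2.5P, so 513.5 = 6.5P and P' = 79; Q' = 326.5 − 4(79) = 10.5.

P' = 79, Q' = 10.5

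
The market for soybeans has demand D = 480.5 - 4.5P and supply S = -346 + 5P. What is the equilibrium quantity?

Q* = 89

Set D = S: 480.5 - 4.5P = -346 + 5P.
826.5 = 9.5P, so P* = 87.
Q* = 480.5 − 4.5(87) = 89.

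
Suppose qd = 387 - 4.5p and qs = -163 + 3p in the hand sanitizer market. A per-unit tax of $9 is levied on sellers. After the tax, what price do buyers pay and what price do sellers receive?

Buyers pay 1154/15, sellers receive 1019/15

Pre-tax equilibrium: p* = 220/3, q* = 57.
Tax on sellers shifts supply to qs = -163 + 3(p − 9) = -190 + 3p.
387 - 4.5p = -190 + 3p gives buyer price pb = 1154/15; sellers receive ps = 1154/15 − 9 = 1019/15.
New quantity: q = 387 − 4.5(1154/15) = 40.8.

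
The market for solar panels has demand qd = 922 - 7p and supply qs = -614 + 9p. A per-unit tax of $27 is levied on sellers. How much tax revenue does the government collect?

Pre-tax equilibrium: p* = 96, q* = 250.
Tax on sellers shifts supply to qs = -614 + 9(p − 27) = -857 + 9p.
922 - 7p = -857 + 9p gives buyer price pb = 111.1875; sellers receive ps = 111.1875 − 27 = 84.1875.
New quantity: q = 922 − 7(111.1875) = 143.6875.
Revenue = 27 × 143.6875 = 3879.5625.

Tax revenue = 3879.5625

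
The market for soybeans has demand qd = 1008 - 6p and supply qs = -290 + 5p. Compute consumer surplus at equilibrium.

Consumer surplus = 7500

Equilibrium: 1008 - 6p = -290 + 5p gives p* = 118, q* = 300.
Demand choke price (qd = 0): p = 168.
CS = ½(168 − 118)(300) = 7500.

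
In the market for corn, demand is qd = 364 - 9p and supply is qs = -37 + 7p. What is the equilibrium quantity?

Set qd = qs: 364 - 9p = -37 + 7p.
401 = 16p, so p* = 25.0625.
q* = 364 − 9(25.0625) = 138.4375.

q* = 138.4375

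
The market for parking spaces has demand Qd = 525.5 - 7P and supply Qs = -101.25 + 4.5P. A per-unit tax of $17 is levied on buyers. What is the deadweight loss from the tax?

Deadweight loss = 18207/46

Pre-tax equilibrium: P* = 54.5, Q* = 144.
Tax on buyers shifts demand to Qd = 525.5 − 7(P + 17) = 406.5 - 7P.
406.5 - 7P = -101.25 + 4.5P gives seller price Ps = 2031/46; buyers pay Pb = 2031/46 + 17 = 2813/46.
New quantity: Q = 525.5 − 7(2813/46) = 2241/23.
DWL = ½ × 17 × (144 − 2241/23) = 18207/46.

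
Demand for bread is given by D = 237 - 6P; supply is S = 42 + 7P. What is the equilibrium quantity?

Set D = S: 237 - 6P = 42 + 7P.
195 = 13P, so P* = 15.
Q* = 237 − 6(15) = 147.

Q* = 147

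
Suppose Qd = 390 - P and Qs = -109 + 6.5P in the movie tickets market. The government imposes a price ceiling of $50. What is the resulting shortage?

Shortage = 124

Equilibrium price would be P* = 998/15, so the ceiling at 50 binds.
At P = 50: Qd = 390 − 1(50) = 340, Qs = -109 + 6.5(50) = 216.
Shortage = 340 − 216 = 124.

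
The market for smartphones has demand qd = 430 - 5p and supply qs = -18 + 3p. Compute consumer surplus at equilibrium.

Equilibrium: 430 - 5p = -18 + 3p gives p* = 56, q* = 150.
Demand choke price (qd = 0): p = 86.
CS = ½(86 − 56)(150) = 2250.

Consumer surplus = 2250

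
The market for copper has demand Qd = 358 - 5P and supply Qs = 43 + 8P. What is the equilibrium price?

Set Qd = Qs: 358 - 5P = 43 + 8P.
315 = 13P, so P* = 315/13.
Q* = 358 − 5(315/13) = 3079/13.

P* = 315/13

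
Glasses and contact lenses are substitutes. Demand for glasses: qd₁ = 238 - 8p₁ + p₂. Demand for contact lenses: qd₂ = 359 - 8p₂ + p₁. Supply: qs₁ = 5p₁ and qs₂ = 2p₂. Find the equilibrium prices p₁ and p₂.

p₁ = 913/43, p₂ = 1635/43

Market 1: 238 - 8p₁ + p₂ = 5p₁ → 13p₁ - p₂ = 238.
Market 2: 10p₂ - p₁ = 359.
Eliminating p₂: 10×(1) + 1×(2) gives 129p₁ = 2739, so p₁ = 913/43.
Back-substitute into (2): p₂ = (359 + 1×913/43) / 10 = 1635/43.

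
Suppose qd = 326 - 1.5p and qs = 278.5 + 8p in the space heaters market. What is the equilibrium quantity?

q* = 318.5

Set qd = qs: 326 - 1.5p = 278.5 + 8p.
47.5 = 9.5p, so p* = 5.
q* = 326 − 1.5(5) = 318.5.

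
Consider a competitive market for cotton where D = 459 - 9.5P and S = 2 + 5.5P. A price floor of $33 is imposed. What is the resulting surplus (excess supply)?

Equilibrium price would be P* = 457/15, so the floor at 33 binds.
At P = 33: D = 145.5, S = 183.5.
Surplus = 183.5 − 145.5 = 38.

Surplus = 38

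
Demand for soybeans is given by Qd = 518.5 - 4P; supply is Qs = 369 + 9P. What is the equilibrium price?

Set Qd = Qs: 518.5 - 4P = 369 + 9P.
149.5 = 13P, so P* = 11.5.
Q* = 518.5 − 4(11.5) = 472.5.

P* = 11.5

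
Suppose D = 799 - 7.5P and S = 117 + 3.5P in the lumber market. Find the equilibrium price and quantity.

Set D = S: 799 - 7.5P = 117 + 3.5P.
682 = 11P, so P* = 62.
Q* = 799 − 7.5(62) = 334.

P* = 62, Q* = 334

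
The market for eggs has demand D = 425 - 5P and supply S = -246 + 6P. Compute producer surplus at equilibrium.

Equilibrium: 425 - 5P = -246 + 6P gives P* = 61, Q* = 120.
Supply starts at P = 41 (where S = 0).
PS = ½(61 − 41)(120) = 1200.

Producer surplus = 1200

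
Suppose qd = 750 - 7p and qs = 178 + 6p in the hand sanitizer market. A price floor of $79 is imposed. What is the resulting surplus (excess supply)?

Surplus = 455

Equilibrium price would be p* = 44, so the floor at 79 binds.
At p = 79: qd = 197, qs = 652.
Surplus = 652 − 197 = 455.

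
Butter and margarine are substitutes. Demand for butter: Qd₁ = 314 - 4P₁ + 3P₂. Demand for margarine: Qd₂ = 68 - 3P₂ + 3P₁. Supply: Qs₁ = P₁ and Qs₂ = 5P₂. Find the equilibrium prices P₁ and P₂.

P₁ = 2716/31, P₂ = 1282/31

Market 1: 314 - 4P₁ + 3P₂ = P₁ → 5P₁ - 3P₂ = 314.
Market 2: 8P₂ - 3P₁ = 68.
Eliminating P₂: 8×(1) + 3×(2) gives 31P₁ = 2716, so P₁ = 2716/31.
Back-substitute into (2): P₂ = (68 + 3×2716/31) / 8 = 1282/31.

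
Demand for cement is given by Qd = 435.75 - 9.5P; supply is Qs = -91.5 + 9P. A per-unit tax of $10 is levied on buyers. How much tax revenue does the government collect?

Tax revenue = 43950/37

Pre-tax equilibrium: P* = 28.5, Q* = 165.
Tax on buyers shifts demand to Qd = 435.75 − 9.5(P + 10) = 340.75 - 9.5P.
340.75 - 9.5P = -91.5 + 9P gives seller price Ps = 1729/74; buyers pay Pb = 1729/74 + 10 = 2469/74.
New quantity: Q = 435.75 − 9.5(2469/74) = 4395/37.
Revenue = 10 × 4395/37 = 43950/37.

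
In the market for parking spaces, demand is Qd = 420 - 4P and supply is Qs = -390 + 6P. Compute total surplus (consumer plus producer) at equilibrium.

Equilibrium: 420 - 4P = -390 + 6P gives P* = 81, Q* = 96.
Demand choke price: P = 105; supply starts at P = 65.
CS = ½(105 − 81)(96) = 1152; PS = ½(81 − 65)(96) = 768.

Total surplus = 1920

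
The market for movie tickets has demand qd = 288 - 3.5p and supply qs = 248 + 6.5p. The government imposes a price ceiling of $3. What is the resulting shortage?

Equilibrium price would be p* = 4, so the ceiling at 3 binds.
At p = 3: qd = 288 − 3.5(3) = 277.5, qs = 248 + 6.5(3) = 267.5.
Shortage = 277.5 − 267.5 = 10.

Shortage = 10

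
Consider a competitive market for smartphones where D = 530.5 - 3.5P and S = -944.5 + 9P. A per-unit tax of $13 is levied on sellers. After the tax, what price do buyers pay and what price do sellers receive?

Pre-tax equilibrium: P* = 118, Q* = 117.5.
Tax on sellers shifts supply to S = -944.5 + 9(P − 13) = -1061.5 + 9P.
530.5 - 3.5P = -1061.5 + 9P gives buyer price Pb = 127.36; sellers receive Ps = 127.36 − 13 = 114.36.
New quantity: Q = 530.5 − 3.5(127.36) = 84.74.

Buyers pay $127.36, sellers receive $114.36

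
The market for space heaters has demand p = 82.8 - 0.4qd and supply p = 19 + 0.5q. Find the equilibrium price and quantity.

Set the two price expressions equal: 82.8 - 0.4q = 19 + 0.5q.
63.8 = 0.9q, so q* = 638/9.
p* = 82.8 − (0.4)(638/9) = 490/9.

p* = 490/9, q* = 638/9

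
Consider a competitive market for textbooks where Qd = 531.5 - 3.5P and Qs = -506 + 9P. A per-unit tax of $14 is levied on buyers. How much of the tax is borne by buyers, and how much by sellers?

Pre-tax equilibrium: P* = 83, Q* = 241.
Tax on buyers shifts demand to Qd = 531.5 − 3.5(P + 14) = 482.5 - 3.5P.
482.5 - 3.5P = -506 + 9P gives seller price Ps = 79.08; buyers pay Pb = 79.08 + 14 = 93.08.
New quantity: Q = 531.5 − 3.5(93.08) = 205.72.
Buyer burden = 93.08 − 83 = 10.08; seller burden = 83 − 79.08 = 3.92.

Buyers bear $10.08, sellers bear $3.92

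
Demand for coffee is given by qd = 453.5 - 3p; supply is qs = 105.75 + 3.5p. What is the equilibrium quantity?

Set qd = qs: 453.5 - 3p = 105.75 + 3.5p.
347.75 = 6.5p, so p* = 53.5.
q* = 453.5 − 3(53.5) = 293.

q* = 293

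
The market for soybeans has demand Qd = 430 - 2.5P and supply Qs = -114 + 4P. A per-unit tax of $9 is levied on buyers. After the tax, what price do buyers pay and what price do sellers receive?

Pre-tax equilibrium: P* = 1088/13, Q* = 2870/13.
Tax on buyers shifts demand to Qd = 430 − 2.5(P + 9) = 407.5 - 2.5P.
407.5 - 2.5P = -114 + 4P gives seller price Ps = 1043/13; buyers pay Pb = 1043/13 + 9 = 1160/13.
New quantity: Q = 430 − 2.5(1160/13) = 2690/13.

Buyers pay 1160/13, sellers receive 1043/13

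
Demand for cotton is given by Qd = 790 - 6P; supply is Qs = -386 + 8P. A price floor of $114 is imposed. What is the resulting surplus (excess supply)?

Equilibrium price would be P* = 84, so the floor at 114 binds.
At P = 114: Qd = 106, Qs = 526.
Surplus = 526 − 106 = 420.

Surplus = 420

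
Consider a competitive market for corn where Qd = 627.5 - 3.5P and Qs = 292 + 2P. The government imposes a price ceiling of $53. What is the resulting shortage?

Equilibrium price would be P* = 61, so the ceiling at 53 binds.
At P = 53: Qd = 627.5 − 3.5(53) = 442, Qs = 292 + 2(53) = 398.
Shortage = 442 − 398 = 44.

Shortage = 44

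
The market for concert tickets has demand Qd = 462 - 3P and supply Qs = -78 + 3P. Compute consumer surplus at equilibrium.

Consumer surplus = 6144

Equilibrium: 462 - 3P = -78 + 3P gives P* = 90, Q* = 192.
Demand choke price (Qd = 0): P = 154.
CS = ½(154 − 90)(192) = 6144.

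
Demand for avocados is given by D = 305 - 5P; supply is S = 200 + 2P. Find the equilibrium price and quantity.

Set D = S: 305 - 5P = 200 + 2P.
105 = 7P, so P* = 15.
Q* = 305 − 5(15) = 230.

P* = 15, Q* = 230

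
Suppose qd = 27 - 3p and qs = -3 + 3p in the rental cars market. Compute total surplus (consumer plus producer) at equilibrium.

Equilibrium: 27 - 3p = -3 + 3p gives p* = 5, q* = 12.
Demand choke price: p = 9; supply starts at p = 1.
CS = ½(9 − 5)(12) = 24; PS = ½(5 − 1)(12) = 24.

Total surplus = 48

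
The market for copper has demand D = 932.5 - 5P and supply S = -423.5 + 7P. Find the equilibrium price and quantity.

Set D = S: 932.5 - 5P = -423.5 + 7P.
1356 = 12P, so P* = 113.
Q* = 932.5 − 5(113) = 367.5.

P* = 113, Q* = 367.5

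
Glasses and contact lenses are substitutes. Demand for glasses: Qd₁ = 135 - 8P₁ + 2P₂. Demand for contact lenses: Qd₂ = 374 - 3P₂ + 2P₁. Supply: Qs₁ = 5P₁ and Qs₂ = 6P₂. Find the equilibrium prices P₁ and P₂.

Market 1: 135 - 8P₁ + 2P₂ = 5P₁ → 13P₁ - 2P₂ = 135.
Market 2: 9P₂ - 2P₁ = 374.
Eliminating P₂: 9×(1) + 2×(2) gives 113P₁ = 1963, so P₁ = 1963/113.
Back-substitute into (2): P₂ = (374 + 2×1963/113) / 9 = 5132/113.

P₁ = 1963/113, P₂ = 5132/113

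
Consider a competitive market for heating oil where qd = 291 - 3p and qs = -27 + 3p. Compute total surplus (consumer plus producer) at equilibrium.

Total surplus = 5808

Equilibrium: 291 - 3p = -27 + 3p gives p* = 53, q* = 132.
Demand choke price: p = 97; supply starts at p = 9.
CS = ½(97 − 53)(132) = 2904; PS = ½(53 − 9)(132) = 2904.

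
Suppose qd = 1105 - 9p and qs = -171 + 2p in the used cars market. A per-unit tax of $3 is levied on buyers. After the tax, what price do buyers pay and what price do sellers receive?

Buyers pay 1282/11, sellers receive 1249/11

Pre-tax equilibrium: p* = 116, q* = 61.
Tax on buyers shifts demand to qd = 1105 − 9(p + 3) = 1078 - 9p.
1078 - 9p = -171 + 2p gives seller price ps = 1249/11; buyers pay pb = 1249/11 + 3 = 1282/11.
New quantity: q = 1105 − 9(1282/11) = 617/11.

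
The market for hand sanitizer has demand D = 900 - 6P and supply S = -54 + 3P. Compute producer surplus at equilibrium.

Producer surplus = 11616

Equilibrium: 900 - 6P = -54 + 3P gives P* = 106, Q* = 264.
Supply starts at P = 18 (where S = 0).
PS = ½(106 − 18)(264) = 11616.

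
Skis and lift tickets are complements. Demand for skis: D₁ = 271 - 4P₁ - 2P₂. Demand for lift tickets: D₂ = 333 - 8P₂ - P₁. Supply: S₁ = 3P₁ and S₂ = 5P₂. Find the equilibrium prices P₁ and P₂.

Market 1: 271 - 4P₁ - 2P₂ = 3P₁ → 7P₁ + 2P₂ = 271.
Market 2: 13P₂ + P₁ = 333.
Eliminating P₂: 13×(1) − 2×(2) gives 89P₁ = 2857, so P₁ = 2857/89.
Back-substitute into (2): P₂ = (333 − 1×2857/89) / 13 = 2060/89.

P₁ = 2857/89, P₂ = 2060/89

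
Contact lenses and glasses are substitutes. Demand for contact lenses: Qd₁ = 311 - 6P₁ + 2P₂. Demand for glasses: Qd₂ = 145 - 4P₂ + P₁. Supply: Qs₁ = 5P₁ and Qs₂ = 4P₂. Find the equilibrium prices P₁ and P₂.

P₁ = 1389/43, P₂ = 953/43

Market 1: 311 - 6P₁ + 2P₂ = 5P₁ → 11P₁ - 2P₂ = 311.
Market 2: 8P₂ - P₁ = 145.
Eliminating P₂: 8×(1) + 2×(2) gives 86P₁ = 2778, so P₁ = 1389/43.
Back-substitute into (2): P₂ = (145 + 1×1389/43) / 8 = 953/43.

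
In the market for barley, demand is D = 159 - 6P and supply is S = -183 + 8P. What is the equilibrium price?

Set D = S: 159 - 6P = -183 + 8P.
342 = 14P, so P* = 171/7.
Q* = 159 − 6(171/7) = 87/7.

P* = 171/7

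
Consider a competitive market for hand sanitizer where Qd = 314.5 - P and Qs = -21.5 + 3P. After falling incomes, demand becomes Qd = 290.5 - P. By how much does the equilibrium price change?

ΔP = -6

Original equilibrium: P* = 84, Q* = 230.5.
New equilibrium: 290.5 - P = -21.5 + 3P, so 312 = 4P and P' = 78; Q' = 290.5 − 1(78) = 212.5.
Change in price: 78 − 84 = -6.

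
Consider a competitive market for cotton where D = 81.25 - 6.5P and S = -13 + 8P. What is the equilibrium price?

P* = 6.5

Set D = S: 81.25 - 6.5P = -13 + 8P.
94.25 = 14.5P, so P* = 6.5.
Q* = 81.25 − 6.5(6.5) = 39.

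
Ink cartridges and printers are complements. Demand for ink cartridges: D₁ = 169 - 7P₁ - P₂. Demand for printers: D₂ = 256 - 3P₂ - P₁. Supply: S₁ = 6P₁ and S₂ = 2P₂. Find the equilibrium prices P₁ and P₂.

Market 1: 169 - 7P₁ - P₂ = 6P₁ → 13P₁ + P₂ = 169.
Market 2: 5P₂ + P₁ = 256.
Eliminating P₂: 5×(1) − 1×(2) gives 64P₁ = 589, so P₁ = 9.203125.
Back-substitute into (2): P₂ = (256 − 1×9.203125) / 5 = 49.359375.

P₁ = 9.203125, P₂ = 49.359375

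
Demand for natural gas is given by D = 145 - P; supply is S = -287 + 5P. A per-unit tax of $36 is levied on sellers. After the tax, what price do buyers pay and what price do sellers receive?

Pre-tax equilibrium: P* = 72, Q* = 73.
Tax on sellers shifts supply to S = -287 + 5(P − 36) = -467 + 5P.
145 - P = -467 + 5P gives buyer price Pb = 102; sellers receive Ps = 102 − 36 = 66.
New quantity: Q = 145 − 1(102) = 43.

Buyers pay $102, sellers receive $66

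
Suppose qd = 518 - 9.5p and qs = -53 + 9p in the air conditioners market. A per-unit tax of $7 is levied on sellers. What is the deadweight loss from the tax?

Pre-tax equilibrium: p* = 1142/37, q* = 8317/37.
Tax on sellers shifts supply to qs = -53 + 9(p − 7) = -116 + 9p.
518 - 9.5p = -116 + 9p gives buyer price pb = 1268/37; sellers receive ps = 1268/37 − 7 = 1009/37.
New quantity: q = 518 − 9.5(1268/37) = 7120/37.
DWL = ½ × 7 × (8317/37 − 7120/37) = 8379/74.

Deadweight loss = 8379/74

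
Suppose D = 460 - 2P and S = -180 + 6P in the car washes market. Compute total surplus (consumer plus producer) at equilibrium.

Equilibrium: 460 - 2P = -180 + 6P gives P* = 80, Q* = 300.
Demand choke price: P = 230; supply starts at P = 30.
CS = ½(230 − 80)(300) = 22500; PS = ½(80 − 30)(300) = 7500.

Total surplus = 30000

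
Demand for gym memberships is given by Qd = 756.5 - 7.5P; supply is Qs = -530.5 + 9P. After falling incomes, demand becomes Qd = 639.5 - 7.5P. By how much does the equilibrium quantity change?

ΔQ = -702/11

Original equilibrium: P* = 78, Q* = 171.5.
New equilibrium: 639.5 - 7.5P = -530.5 + 9P, so 1170 = 16.5P and P' = 780/11; Q' = 639.5 − 7.5(780/11) = 2369/22.
Change in quantity: 2369/22 − 171.5 = -702/11.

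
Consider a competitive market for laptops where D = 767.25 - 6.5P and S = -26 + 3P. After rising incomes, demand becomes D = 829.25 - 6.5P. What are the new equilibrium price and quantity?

P' = 3421/38, Q' = 9275/38

Original equilibrium: P* = 83.5, Q* = 224.5.
New equilibrium: 829.25 - 6.5P = -26 + 3P, so 855.25 = 9.5P and P' = 3421/38; Q' = 829.25 − 6.5(3421/38) = 9275/38.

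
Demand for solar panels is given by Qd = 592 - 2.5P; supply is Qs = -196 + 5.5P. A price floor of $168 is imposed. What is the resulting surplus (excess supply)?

Surplus = 556

Equilibrium price would be P* = 98.5, so the floor at 168 binds.
At P = 168: Qd = 172, Qs = 728.
Surplus = 728 − 172 = 556.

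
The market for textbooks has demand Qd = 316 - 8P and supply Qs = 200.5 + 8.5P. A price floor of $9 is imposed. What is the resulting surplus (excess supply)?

Surplus = 33

Equilibrium price would be P* = 7, so the floor at 9 binds.
At P = 9: Qd = 244, Qs = 277.
Surplus = 277 − 244 = 33.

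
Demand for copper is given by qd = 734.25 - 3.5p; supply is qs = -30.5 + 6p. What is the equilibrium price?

Set qd = qs: 734.25 - 3.5p = -30.5 + 6p.
764.75 = 9.5p, so p* = 80.5.
q* = 734.25 − 3.5(80.5) = 452.5.

p* = 80.5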